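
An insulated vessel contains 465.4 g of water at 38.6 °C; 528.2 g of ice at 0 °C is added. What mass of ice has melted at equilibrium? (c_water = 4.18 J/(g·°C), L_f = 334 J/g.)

m_melted ≈ 225 g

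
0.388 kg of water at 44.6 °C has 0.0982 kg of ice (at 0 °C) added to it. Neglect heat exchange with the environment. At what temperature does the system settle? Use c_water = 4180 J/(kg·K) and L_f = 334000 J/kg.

Taking heat into each body as positive, Σ m c ΔT = 0:
latent heat to melt: 0.0982·334000 = 32799
  meltwater 0→T: 0.0982·4180·T = 410.48 T
  water: 1621.8(T − 44.6)
2032.3 T = 72334 − 32799 = 39535
T ≈ 19.45 °C — above 0 °C, consistent with complete melting.

T_f ≈ 19.5 °C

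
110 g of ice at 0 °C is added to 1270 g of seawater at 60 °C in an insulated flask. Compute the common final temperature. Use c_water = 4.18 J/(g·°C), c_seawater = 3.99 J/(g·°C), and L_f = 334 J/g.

T_f ≈ 48.4 °C

Heat gained plus heat lost sum to zero:
latent heat to melt: 110·334 = 36740; warm the meltwater: 459.8 T; seawater: 5067.3(T − 60)
5527.1 T = 304038 − 36740 = 267298
T ≈ 48.36 °C — above 0 °C, consistent with complete melting.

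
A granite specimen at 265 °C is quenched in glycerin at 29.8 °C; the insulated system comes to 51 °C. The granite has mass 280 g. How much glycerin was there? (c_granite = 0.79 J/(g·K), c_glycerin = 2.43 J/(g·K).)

m ≈ 919 g

Let T be the final temperature. ΣQ_i = 0:
280×0.79×(51 − 265) + m×2.43×(51 − 29.8) = 0
51.52 m = 47337
m = 47337/51.52 ≈ 918.9 g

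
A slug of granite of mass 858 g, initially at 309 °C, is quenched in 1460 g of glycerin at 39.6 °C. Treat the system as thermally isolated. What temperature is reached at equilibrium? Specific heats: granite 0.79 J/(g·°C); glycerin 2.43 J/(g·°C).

T_f ≈ 82.8 °C

Let T be the final temperature. ΣQ_i = 0:
858*0.79*(T − 309) + 1460*2.43*(T − 39.6) = 0
(677.82 + 3547.8) T = 677.82*309 + 3547.8*39.6
T ≈ 82.81 °C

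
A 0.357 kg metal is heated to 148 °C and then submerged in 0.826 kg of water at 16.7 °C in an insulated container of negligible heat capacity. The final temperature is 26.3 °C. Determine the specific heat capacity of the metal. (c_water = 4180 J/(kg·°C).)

Let T be the final temperature. ΣQ_i = 0:
0.357×c×(26.3 − 148) + 0.826×4180×(26.3 − 16.7) = 0
-43.45 c = -33146
c = -33146/-43.45 ≈ 762.9 J/(kg·°C)

c ≈ 763 J/(kg·°C)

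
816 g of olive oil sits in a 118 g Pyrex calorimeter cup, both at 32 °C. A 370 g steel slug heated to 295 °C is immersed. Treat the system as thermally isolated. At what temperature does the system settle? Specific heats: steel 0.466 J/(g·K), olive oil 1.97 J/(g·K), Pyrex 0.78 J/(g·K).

T_f ≈ 56.2 °C

Net heat exchanged in the isolated system is zero:
370*0.466*(T − 295) + 816*1.97*(T − 32) + 118*0.78*(T − 32) = 0
1872 T = 105250
T = 105250 / 1872 = 56.2 °C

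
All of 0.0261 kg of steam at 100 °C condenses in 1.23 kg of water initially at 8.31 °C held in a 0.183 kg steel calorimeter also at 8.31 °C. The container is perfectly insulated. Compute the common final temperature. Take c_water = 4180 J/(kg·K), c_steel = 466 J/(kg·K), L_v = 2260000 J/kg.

Energy conservation, ΣQ = 0:
steam→water at 100 °C releases m L_v = 0.0261·2260000 = 58986; condensed water 100 °C→T: 109.1(T − 100); original water: 5141.4(T − 8.31); cup: 85.28(T − 8.31)
5335.8 T = 58986 + 10910 + 43434 = 113329
T ≈ 21.24 °C (< 100 °C, so full condensation is consistent).

T_f ≈ 21.2 °C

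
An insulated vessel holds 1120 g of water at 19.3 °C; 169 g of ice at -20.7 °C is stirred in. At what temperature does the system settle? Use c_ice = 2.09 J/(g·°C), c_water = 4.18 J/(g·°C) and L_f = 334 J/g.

T_f ≈ 4.9 °C

Conservation of energy gives ΣQ = 0:
ice -20.7→0 °C: 169×2.09×20.7 = 7311.4; latent heat to melt: 169×334 = 56446; warm the meltwater: 706.42 T; water: 4681.6(T − 19.3)
5388 T = 90355 − 63757 = 26597
T ≈ 4.94 °C — above 0 °C, consistent with complete melting.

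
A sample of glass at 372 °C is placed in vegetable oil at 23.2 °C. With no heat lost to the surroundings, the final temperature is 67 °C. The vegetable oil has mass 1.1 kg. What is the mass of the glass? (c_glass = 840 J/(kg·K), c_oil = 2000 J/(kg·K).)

m ≈ 0.376 kg

Conservation of energy gives ΣQ = 0:
m×840×(67 − 372) + 1.1×2000×(67 − 23.2) = 0
-256200 m = -96360
m = -96360/-256200 ≈ 0.3761 kg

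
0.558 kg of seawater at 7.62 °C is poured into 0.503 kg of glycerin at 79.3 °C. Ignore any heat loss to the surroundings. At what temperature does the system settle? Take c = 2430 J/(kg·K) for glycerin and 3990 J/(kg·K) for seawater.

Let T be the final temperature. ΣQ_i = 0:
0.503·2430·(T − 79.3) + 0.558·3990·(T − 7.62) = 0
(1222.3 + 2226.4) T = 1222.3·79.3 + 2226.4·7.62
T = 113893/3448.7 ≈ 33.02 °C

T_f ≈ 33.0 °C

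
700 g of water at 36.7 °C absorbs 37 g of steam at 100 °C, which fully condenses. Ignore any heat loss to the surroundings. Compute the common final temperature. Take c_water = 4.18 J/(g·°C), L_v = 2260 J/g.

Heat gained plus heat lost sum to zero:
steam→water at 100 °C releases m L_v = 37×2260 = 83620; condensate cools 100→T: 37×4.18×(T − 100) = 154.66(T − 100); original water: 2926(T − 36.7)
3080.7 T = 83620 + 15466 + 107384 = 206470
T ≈ 67.02 °C — below 100 °C, confirming all the steam condensed.

T_f ≈ 67.0 °C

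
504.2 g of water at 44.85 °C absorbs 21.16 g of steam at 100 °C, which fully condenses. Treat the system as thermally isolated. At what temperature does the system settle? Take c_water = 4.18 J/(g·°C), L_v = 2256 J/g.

Energy balance with sensible and latent terms:
condense steam: −21.16·2256 = −47737; condensed water 100 °C→T: 88.45(T − 100); original water: 2107.6(T − 44.85)
2196 T = 47737 + 8844.9 + 94524 = 151106
T ≈ 68.81 °C (< 100 °C, so full condensation is consistent).

T_f ≈ 68.8 °C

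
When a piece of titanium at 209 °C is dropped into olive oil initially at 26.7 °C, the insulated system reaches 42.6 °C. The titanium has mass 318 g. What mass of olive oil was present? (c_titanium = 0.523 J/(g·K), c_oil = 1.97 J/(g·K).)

Heat gained plus heat lost sum to zero:
318×0.523×(42.6 − 209) + m×1.97×(42.6 − 26.7) = 0
31.32 m = 27675
m = 27675/31.32 ≈ 883.5 g

m ≈ 884 g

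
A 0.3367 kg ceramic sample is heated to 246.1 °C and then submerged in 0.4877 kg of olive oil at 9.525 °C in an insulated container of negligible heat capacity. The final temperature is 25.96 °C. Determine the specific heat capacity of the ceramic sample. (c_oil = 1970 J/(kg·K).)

c ≈ 213 J/(kg·K)

Heat lost by the ceramic sample = heat gained by the oil:
0.3367·c·(246.1 − 25.96) = 0.4877·1970·(25.96 − 9.525)
74.12 c = 15790  ⇒  c ≈ 213 J/(kg·K)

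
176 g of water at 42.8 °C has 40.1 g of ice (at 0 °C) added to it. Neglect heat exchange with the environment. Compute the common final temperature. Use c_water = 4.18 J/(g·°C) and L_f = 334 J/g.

Sum of m c ΔT and latent-heat terms is zero:
fusion: m_ice L_f = 40.1×334 = 13393
  warm the meltwater: 167.62 T
  water: 735.68(T − 42.8)
903.3 T = 31487 − 13393 = 18094
T ≈ 20.03 °C — above 0 °C, consistent with complete melting.

T_f ≈ 20.0 °C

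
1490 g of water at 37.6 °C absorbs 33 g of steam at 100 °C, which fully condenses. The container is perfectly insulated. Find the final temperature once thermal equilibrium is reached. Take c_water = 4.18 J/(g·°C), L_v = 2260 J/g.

T_f ≈ 50.7 °C

Energy conservation, ΣQ = 0:
latent heat released on condensation: 33×2260 = 74580
  condensed water 100 °C→T: 137.94(T − 100)
  water warms: 1490×4.18×(T − 37.6) = 6228.2(T − 37.6)
6366.1 T = 74580 + 13794 + 234180 = 322554
T ≈ 50.67 °C, under the boiling point, so the assumption holds.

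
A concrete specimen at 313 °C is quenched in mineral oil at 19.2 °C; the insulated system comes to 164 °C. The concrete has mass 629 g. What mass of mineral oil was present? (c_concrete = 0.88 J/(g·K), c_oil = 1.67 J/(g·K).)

Energy conservation, ΣQ = 0:
629·0.88·(164 − 313) + m·1.67·(164 − 19.2) = 0
241.82 m = 82474
m = 82474/241.82 ≈ 341.1 g

m ≈ 341 g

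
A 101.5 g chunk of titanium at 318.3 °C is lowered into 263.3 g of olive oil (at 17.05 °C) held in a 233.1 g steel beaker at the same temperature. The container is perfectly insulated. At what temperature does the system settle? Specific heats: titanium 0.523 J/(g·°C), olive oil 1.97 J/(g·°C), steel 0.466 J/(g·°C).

T_f ≈ 40.6 °C

Conservation of energy gives ΣQ = 0:
101.5×0.523×(T − 318.3) + 263.3×1.97×(T − 17.05) + 233.1×0.466×(T − 17.05) = 0
53.08(T − 318.3) + 518.7(T − 17.05) + 108.62(T − 17.05) = 0
(53.08 + 518.7 + 108.62) T = 53.08×318.3 + 518.7×17.05 + 108.62×17.05
T = 27593 / 680.41 = 40.6 °C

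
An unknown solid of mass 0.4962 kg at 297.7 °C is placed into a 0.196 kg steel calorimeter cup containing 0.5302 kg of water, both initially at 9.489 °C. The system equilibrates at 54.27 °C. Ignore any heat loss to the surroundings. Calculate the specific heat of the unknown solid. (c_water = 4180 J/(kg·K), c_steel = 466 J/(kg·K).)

c ≈ 855 J/(kg·K)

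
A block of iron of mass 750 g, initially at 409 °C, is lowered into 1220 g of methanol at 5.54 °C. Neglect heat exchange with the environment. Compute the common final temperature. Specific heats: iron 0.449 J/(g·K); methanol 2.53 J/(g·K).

T_f ≈ 45.2 °C

T_f = Σ m_i c_i T_i / Σ m_i c_i:
T_f = (336.75×409 + 3086.6×5.54) / (336.75 + 3086.6)
    = 154831 / 3423.3 ≈ 45.23 °C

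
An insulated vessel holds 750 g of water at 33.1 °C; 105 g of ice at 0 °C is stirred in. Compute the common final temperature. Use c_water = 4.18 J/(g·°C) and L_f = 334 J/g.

T_f ≈ 19.2 °C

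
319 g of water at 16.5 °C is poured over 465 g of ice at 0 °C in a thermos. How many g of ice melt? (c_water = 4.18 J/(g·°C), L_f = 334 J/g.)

m_melted ≈ 65.9 g

Water can give up m c ΔT = 319·4.18·16.5 = 22001 J before reaching 0 °C.
To melt every bit of ice: 465·334 = 155310 J.
Since 22001 < 155310 J, not all the ice melts; equilibrium is at 0 °C.
m_melted·334 = 22001  ⇒  m_melted ≈ 65.87 g.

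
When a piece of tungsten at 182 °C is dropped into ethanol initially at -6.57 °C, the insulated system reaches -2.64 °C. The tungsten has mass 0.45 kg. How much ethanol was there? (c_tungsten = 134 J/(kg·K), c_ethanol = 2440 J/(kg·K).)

|Q_tungsten| = |Q_ethanol|:
0.45·134·(182 − -2.64) = m·2440·(-2.64 − (-6.57))
9589.2 m = 11134  ⇒  m ≈ 1.161 kg

m ≈ 1.16 kg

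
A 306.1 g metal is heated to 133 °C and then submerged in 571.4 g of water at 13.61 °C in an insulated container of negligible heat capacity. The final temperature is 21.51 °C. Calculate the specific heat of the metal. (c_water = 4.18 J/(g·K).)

Heat lost by the metal = heat gained by the water:
306.1·c·(133 − 21.51) = 571.4·4.18·(21.51 − 13.61)
34127 c = 18869  ⇒  c ≈ 0.5529 J/(g·K)

c ≈ 0.553 J/(g·K)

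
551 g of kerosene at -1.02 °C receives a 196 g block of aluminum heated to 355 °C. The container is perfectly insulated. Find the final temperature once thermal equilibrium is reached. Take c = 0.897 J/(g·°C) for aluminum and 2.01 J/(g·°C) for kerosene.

Heat gained plus heat lost sum to zero:
196·0.897·(T − 355) + 551·2.01·(T − (-1.02)) = 0
175.81(T − 355) + 1107.5(T − (-1.02)) = 0
(175.81 + 1107.5) T = 175.81·355 + 1107.5·(-1.02)
T = 61284/1283.3 ≈ 47.75 °C

T_f ≈ 47.8 °C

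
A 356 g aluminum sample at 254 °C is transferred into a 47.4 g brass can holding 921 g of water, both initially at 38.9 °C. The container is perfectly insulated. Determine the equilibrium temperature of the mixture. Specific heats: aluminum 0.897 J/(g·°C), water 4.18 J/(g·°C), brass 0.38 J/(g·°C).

T_f ≈ 55.3 °C

Net heat exchanged in the isolated system is zero:
356×0.897×(T − 254) + 921×4.18×(T − 38.9) + 47.4×0.38×(T − 38.9) = 0
319.33(T − 254) + 3849.8(T − 38.9) + 18.01(T − 38.9) = 0
(319.33 + 3849.8 + 18.01) T = 319.33×254 + 3849.8×38.9 + 18.01×38.9
T = 231567 / 4187.1 = 55.3 °C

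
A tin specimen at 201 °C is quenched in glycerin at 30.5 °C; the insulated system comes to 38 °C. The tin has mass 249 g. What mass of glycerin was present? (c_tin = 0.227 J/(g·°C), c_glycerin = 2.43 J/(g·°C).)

Heat lost by the tin = heat gained by the glycerin:
249×0.227×(201 − 38) = m×2.43×(38 − 30.5)
18.23 m = 9213.2  ⇒  m ≈ 505.5 g

m ≈ 506 g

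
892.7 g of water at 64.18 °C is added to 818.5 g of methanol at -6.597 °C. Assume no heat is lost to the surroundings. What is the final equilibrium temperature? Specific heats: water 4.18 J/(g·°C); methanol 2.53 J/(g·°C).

|Q_water| = |Q_methanol|:
892.7*4.18*(64.18 − T) = 818.5*2.53*(T − (-6.597))
3731.5(64.18 − T) = 2070.8(T − (-6.597))
5802.3 T = 225826  ⇒  T ≈ 38.92 °C

T_f ≈ 38.9 °C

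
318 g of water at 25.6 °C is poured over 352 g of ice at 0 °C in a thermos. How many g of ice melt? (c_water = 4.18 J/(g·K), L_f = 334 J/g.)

Water can give up m c ΔT = 318×4.18×25.6 = 34029 J before reaching 0 °C.
Melting all 352 g of ice would need 352×334 = 117568 J.
Since 34029 < 117568 J, not all the ice melts; equilibrium is at 0 °C.
m_melted×334 = 34029  ⇒  m_melted ≈ 101.9 g.

m_melted ≈ 102 g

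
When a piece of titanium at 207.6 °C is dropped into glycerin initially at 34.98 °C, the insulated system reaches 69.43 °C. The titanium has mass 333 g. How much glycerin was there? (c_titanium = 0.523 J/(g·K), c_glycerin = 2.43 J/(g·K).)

m ≈ 287 g

|Q_titanium| = |Q_glycerin|:
333·0.523·(207.6 − 69.43) = m·2.43·(69.43 − 34.98)
83.71 m = 24064  ⇒  m ≈ 287.5 g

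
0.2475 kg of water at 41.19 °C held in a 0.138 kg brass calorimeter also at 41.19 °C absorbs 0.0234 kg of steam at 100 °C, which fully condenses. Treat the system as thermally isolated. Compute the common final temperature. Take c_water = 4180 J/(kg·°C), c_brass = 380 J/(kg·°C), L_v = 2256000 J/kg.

T_f ≈ 90.6 °C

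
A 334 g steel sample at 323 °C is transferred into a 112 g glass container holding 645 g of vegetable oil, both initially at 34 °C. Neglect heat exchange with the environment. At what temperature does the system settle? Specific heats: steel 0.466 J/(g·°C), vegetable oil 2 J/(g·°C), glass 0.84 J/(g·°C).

T_f ≈ 63.2 °C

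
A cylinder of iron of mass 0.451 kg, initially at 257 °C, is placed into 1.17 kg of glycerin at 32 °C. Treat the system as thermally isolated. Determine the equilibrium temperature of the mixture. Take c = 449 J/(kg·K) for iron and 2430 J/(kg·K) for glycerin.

T_f ≈ 47.0 °C

Net heat exchanged in the isolated system is zero:
0.451×449×(T − 257) + 1.17×2430×(T − 32) = 0
202.5(T − 257) + 2843.1(T − 32) = 0
3045.6 T = 143021
T ≈ 46.96 °C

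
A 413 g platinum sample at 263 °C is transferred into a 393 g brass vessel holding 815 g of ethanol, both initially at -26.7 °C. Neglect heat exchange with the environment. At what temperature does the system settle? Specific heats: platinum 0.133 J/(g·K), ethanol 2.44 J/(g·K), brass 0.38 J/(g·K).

With ΣQ=0 the equilibrium temperature is the m·c-weighted mean:
T_f = (54.93*263 + 1988.6*(-26.7) + 149.34*(-26.7)) / (54.93 + 1988.6 + 149.34)
    = -42637 / 2192.9 ≈ -19.44 °C

T_f ≈ -19.4 °C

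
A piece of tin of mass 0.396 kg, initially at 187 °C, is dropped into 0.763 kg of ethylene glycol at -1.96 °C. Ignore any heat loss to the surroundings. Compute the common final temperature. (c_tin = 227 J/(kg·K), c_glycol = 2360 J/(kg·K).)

|Q_tin| = |Q_glycol|:
0.396·227·(187 − T) = 0.763·2360·(T − (-1.96))
89.89(187 − T) = 1800.7(T − (-1.96))
1890.6 T = 13280  ⇒  T ≈ 7.02 °C

T_f ≈ 7.0 °C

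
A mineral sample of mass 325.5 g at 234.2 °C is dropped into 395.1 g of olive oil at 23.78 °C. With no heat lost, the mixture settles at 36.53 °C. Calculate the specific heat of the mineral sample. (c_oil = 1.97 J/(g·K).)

Net heat exchanged in the isolated system is zero:
325.5·c·(36.53 − 234.2) + 395.1·1.97·(36.53 − 23.78) = 0
-64342 c = -9923.9
c = -9923.9/-64342 ≈ 0.1542 J/(g·K)

c ≈ 0.154 J/(g·K)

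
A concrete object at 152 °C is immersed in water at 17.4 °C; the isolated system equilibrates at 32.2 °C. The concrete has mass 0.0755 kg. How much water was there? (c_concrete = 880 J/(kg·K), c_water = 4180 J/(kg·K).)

Conservation of energy gives ΣQ = 0:
0.0755·880·(32.2 − 152) + m·4180·(32.2 − 17.4) = 0
61864 m = 7959.5
m = 7959.5/61864 ≈ 0.1287 kg

m ≈ 0.129 kg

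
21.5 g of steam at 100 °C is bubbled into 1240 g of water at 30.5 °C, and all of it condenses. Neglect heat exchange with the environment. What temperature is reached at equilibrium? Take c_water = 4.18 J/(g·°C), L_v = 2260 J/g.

T_f ≈ 40.9 °C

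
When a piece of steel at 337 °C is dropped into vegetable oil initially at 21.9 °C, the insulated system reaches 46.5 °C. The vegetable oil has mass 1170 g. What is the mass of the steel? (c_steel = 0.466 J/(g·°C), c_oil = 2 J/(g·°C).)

m ≈ 425 g

Heat gained plus heat lost sum to zero:
m×0.466×(46.5 − 337) + 1170×2×(46.5 − 21.9) = 0
-135.37 m = -57564
m = -57564/-135.37 ≈ 425.2 g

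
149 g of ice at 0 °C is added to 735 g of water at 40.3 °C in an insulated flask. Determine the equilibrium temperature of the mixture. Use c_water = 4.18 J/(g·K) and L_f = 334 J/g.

T_f ≈ 20.0 °C

Taking heat into each body as positive, Σ m c ΔT = 0:
latent heat to melt: 149×334 = 49766
  warm the meltwater: 622.82 T
  water: 3072.3(T − 40.3)
3695.1 T = 123814 − 49766 = 74048
T ≈ 20.04 °C. Since T > 0 °C, the all-ice-melts assumption holds.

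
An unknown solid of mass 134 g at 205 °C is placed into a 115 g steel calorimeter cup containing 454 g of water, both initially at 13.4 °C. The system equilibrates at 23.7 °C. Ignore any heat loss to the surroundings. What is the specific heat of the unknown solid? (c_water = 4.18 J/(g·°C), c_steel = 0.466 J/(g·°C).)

c ≈ 0.827 J/(g·°C)

Let T be the final temperature. ΣQ_i = 0:
134·c·(23.7 − 205) + 454·4.18·(23.7 − 13.4) + 115·0.466·(23.7 − 13.4) = 0
-24294 c = -20098
c = -20098/-24294 ≈ 0.8273 J/(g·°C)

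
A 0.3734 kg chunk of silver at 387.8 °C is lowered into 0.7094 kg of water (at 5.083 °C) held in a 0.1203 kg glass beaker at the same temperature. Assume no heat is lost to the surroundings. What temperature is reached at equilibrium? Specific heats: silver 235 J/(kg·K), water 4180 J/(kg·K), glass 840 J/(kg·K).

With ΣQ=0 the equilibrium temperature is the m·c-weighted mean:
T_f = (87.75×387.8 + 2965.3×5.083 + 101.05×5.083) / (87.75 + 2965.3 + 101.05)
    = 49615 / 3154.1 ≈ 15.73 °C

T_f ≈ 15.7 °C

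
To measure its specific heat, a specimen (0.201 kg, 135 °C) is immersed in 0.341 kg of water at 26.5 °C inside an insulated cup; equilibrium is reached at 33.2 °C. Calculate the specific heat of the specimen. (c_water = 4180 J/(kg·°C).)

Taking heat into each body as positive, Σ m c ΔT = 0:
0.201·c·(33.2 − 135) + 0.341·4180·(33.2 − 26.5) = 0
-20.46 c = -9550
c = -9550/-20.46 ≈ 466.7 J/(kg·°C)

c ≈ 467 J/(kg·°C)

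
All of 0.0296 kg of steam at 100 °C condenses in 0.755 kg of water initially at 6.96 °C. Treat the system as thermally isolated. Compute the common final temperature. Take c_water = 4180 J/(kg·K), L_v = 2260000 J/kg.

Conservation of energy gives ΣQ = 0:
latent heat released on condensation: 0.0296×2260000 = 66896; condensed water 100 °C→T: 123.73(T − 100); water warms: 0.755×4180×(T − 6.96) = 3155.9(T − 6.96)
3279.6 T = 66896 + 12373 + 21965 = 101234
T ≈ 30.87 °C, under the boiling point, so the assumption holds.

T_f ≈ 30.9 °C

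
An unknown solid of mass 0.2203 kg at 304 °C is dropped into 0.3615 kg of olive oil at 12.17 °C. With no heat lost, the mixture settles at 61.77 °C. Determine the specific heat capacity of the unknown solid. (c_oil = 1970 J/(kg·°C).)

c ≈ 662 J/(kg·°C)

Heat lost by the unknown solid = heat gained by the oil:
0.2203·c·(304 − 61.77) = 0.3615·1970·(61.77 − 12.17)
53.36 c = 35323  ⇒  c ≈ 661.9 J/(kg·°C)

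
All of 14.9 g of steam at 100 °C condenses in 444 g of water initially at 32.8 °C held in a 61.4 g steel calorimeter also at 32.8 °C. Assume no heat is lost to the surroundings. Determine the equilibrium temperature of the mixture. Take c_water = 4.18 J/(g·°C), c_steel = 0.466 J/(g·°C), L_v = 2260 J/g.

T_f ≈ 52.2 °C

Heat gained plus heat lost sum to zero:
steam→water at 100 °C releases m L_v = 14.9×2260 = 33674
  condensate cools 100→T: 14.9×4.18×(T − 100) = 62.28(T − 100)
  original water: 1855.9(T − 32.8)
  steel cup: 61.4×0.466×(T − 32.8) = 28.61(T − 32.8)
1946.8 T = 33674 + 6228.2 + 61813 = 101715
T ≈ 52.25 °C (< 100 °C, so full condensation is consistent).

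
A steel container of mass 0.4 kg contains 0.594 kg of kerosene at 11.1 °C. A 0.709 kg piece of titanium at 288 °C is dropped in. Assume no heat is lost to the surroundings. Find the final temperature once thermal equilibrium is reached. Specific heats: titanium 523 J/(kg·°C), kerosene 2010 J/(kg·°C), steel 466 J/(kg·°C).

T_f is the heat-capacity-weighted average of the initial temperatures:
T_f = (370.81*288 + 1193.9*11.1 + 186.4*11.1) / (370.81 + 1193.9 + 186.4)
    = 122114 / 1751.1 ≈ 69.73 °C

T_f ≈ 69.7 °C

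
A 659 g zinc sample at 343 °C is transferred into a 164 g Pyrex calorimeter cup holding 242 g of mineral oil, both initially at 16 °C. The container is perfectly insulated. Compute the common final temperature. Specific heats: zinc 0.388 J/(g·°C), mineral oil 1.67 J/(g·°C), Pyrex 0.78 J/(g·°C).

Energy conservation, ΣQ = 0:
659×0.388×(T − 343) + 242×1.67×(T − 16) + 164×0.78×(T − 16) = 0
255.69(T − 343) + 404.14(T − 16) + 127.92(T − 16) = 0
787.75 T = 96215
T = 96215/787.75 ≈ 122.14 °C

T_f ≈ 122.1 °C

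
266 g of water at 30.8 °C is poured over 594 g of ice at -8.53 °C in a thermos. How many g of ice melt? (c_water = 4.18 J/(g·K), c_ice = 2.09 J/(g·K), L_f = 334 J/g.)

Water can give up m c ΔT = 266×4.18×30.8 = 34246 J before reaching 0 °C.
Of that, 594×2.09×8.53 = 10590 J goes to bring the ice to 0 °C, leaving 23656 J.
Melting all 594 g of ice would need 594×334 = 198396 J.
Since 23656 < 198396 J, not all the ice melts; equilibrium is at 0 °C.
m_melted×334 = 23656  ⇒  m_melted ≈ 70.83 g.

m_melted ≈ 70.8 g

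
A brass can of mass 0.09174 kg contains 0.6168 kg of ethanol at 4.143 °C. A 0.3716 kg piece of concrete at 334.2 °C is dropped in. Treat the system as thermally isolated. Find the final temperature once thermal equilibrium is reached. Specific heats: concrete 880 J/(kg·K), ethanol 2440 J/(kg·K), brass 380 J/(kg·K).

T_f ≈ 62.0 °C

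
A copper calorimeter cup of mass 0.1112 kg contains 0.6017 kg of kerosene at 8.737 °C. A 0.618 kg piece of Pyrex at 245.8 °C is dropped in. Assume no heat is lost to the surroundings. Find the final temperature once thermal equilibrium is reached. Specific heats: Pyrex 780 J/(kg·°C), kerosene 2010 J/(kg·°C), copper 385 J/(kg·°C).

T_f ≈ 74.6 °C

With ΣQ=0 the equilibrium temperature is the m·c-weighted mean:
T_f = (482.04*245.8 + 1209.4*8.737 + 42.81*8.737) / (482.04 + 1209.4 + 42.81)
    = 129426 / 1734.3 ≈ 74.63 °C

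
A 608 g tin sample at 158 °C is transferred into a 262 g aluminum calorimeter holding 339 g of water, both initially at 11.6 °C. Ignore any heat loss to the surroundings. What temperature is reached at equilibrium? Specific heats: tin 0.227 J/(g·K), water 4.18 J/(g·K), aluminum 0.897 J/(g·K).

T_f ≈ 22.9 °C

Let T be the final temperature. ΣQ_i = 0:
608×0.227×(T − 158) + 339×4.18×(T − 11.6) + 262×0.897×(T − 11.6) = 0
138.02(T − 158) + 1417(T − 11.6) + 235.01(T − 11.6) = 0
1790 T = 40970
T = 40970/1790 ≈ 22.89 °C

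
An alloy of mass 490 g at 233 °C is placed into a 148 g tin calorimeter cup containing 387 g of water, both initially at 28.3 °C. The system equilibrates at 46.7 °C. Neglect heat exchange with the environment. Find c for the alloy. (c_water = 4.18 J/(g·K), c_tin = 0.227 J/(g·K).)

c ≈ 0.333 J/(g·K)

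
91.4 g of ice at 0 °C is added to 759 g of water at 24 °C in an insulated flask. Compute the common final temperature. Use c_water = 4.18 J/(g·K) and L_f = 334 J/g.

T_f ≈ 12.8 °C

Net heat exchanged in the isolated system is zero:
melt ice: 91.4·334 = 30528
  meltwater 0→T: 91.4·4.18·T = 382.05 T
  water cools: 759·4.18·(T − 24) = 3172.6(T − 24)
3554.7 T = 76143 − 30528 = 45615
T ≈ 12.83 °C. Since T > 0 °C, the all-ice-melts assumption holds.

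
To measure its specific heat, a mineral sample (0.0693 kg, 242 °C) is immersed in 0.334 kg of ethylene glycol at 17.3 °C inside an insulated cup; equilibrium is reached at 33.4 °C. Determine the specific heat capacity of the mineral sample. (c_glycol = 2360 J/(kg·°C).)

c ≈ 878 J/(kg·°C)

Conservation of energy gives ΣQ = 0:
0.0693×c×(33.4 − 242) + 0.334×2360×(33.4 − 17.3) = 0
-14.46 c = -12691
c = -12691/-14.46 ≈ 877.9 J/(kg·°C)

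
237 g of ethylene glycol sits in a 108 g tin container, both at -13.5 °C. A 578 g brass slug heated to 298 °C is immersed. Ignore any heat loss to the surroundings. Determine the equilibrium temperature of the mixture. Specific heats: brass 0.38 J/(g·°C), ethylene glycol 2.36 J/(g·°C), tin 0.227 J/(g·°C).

With ΣQ=0 the equilibrium temperature is the m·c-weighted mean:
T_f = (219.64*298 + 559.32*(-13.5) + 24.52*(-13.5)) / (219.64 + 559.32 + 24.52)
    = 57571 / 803.48 ≈ 71.65 °C

T_f ≈ 71.7 °C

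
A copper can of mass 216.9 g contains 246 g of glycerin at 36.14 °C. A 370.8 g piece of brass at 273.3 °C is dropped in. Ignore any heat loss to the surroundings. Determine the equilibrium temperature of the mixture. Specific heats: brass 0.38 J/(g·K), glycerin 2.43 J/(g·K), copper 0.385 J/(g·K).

Let T be the final temperature. ΣQ_i = 0:
370.8·0.38·(T − 273.3) + 246·2.43·(T − 36.14) + 216.9·0.385·(T − 36.14) = 0
140.9(T − 273.3) + 597.78(T − 36.14) + 83.51(T − 36.14) = 0
822.19 T = 63131
T = 63131/822.19 ≈ 76.78 °C

T_f ≈ 76.8 °C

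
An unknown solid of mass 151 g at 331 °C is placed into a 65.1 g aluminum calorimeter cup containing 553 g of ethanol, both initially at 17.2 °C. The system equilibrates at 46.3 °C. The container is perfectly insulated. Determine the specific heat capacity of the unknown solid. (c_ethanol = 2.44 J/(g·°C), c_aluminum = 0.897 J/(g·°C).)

c ≈ 0.953 J/(g·°C)

Taking heat into each body as positive, Σ m c ΔT = 0:
151×c×(46.3 − 331) + 553×2.44×(46.3 − 17.2) + 65.1×0.897×(46.3 − 17.2) = 0
-42990 c = -40964
c = -40964/-42990 ≈ 0.9529 J/(g·°C)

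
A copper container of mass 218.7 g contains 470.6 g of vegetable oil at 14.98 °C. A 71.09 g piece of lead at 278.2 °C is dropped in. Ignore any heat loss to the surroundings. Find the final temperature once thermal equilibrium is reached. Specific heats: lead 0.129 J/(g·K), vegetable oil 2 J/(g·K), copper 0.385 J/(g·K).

T_f ≈ 17.3 °C

T_f is the heat-capacity-weighted average of the initial temperatures:
T_f = (9.171×278.2 + 941.2×14.98 + 84.2×14.98) / (9.171 + 941.2 + 84.2)
    = 17912 / 1034.6 ≈ 17.31 °C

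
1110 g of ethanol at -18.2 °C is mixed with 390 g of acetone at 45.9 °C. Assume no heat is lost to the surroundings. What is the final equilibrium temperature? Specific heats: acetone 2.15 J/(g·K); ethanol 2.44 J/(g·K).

Set heat shed by the hot body equal to heat absorbed by the cold body:
390·2.15·(45.9 − T) = 1110·2.44·(T − (-18.2))
838.5(45.9 − T) = 2708.4(T − (-18.2))
3546.9 T = -10806  ⇒  T ≈ -3.05 °C

T_f ≈ -3.0 °C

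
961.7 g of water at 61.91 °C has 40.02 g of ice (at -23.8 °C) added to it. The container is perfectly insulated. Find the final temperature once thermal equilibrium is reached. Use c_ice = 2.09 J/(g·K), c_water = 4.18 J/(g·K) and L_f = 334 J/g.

Net heat exchanged in the isolated system is zero:
warm ice to 0 °C: 40.02×2.09×(0 − (-23.8)) = 1990.7; latent heat to melt: 40.02×334 = 13367; meltwater 0→T: 40.02×4.18×T = 167.28 T; water cools: 961.7×4.18×(T − 61.91) = 4019.9(T − 61.91)
4187.2 T = 248872 − 15357 = 233515
T ≈ 55.77 °C. Since T > 0 °C, the all-ice-melts assumption holds.

T_f ≈ 55.8 °C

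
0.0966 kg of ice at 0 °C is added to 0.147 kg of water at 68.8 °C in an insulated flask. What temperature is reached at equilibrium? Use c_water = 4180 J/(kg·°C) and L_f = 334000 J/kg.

T_f ≈ 9.8 °C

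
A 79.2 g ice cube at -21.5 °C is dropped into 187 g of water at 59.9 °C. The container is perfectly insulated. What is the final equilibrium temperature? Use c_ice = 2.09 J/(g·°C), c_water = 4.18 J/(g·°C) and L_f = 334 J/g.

Let T be the final temperature. ΣQ_i = 0:
warm ice to 0 °C: 79.2×2.09×(0 − (-21.5)) = 3558.9
  fusion: m_ice L_f = 79.2×334 = 26453
  warm the meltwater: 331.06 T
  water cools: 187×4.18×(T − 59.9) = 781.66(T − 59.9)
1112.7 T = 46821 − 30012 = 16810
T ≈ 15.11 °C (positive, so assuming full melt was valid).

T_f ≈ 15.1 °C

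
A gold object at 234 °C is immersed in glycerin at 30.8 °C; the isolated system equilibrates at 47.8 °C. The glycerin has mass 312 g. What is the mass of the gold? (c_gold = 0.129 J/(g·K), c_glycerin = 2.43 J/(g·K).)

m ≈ 537 g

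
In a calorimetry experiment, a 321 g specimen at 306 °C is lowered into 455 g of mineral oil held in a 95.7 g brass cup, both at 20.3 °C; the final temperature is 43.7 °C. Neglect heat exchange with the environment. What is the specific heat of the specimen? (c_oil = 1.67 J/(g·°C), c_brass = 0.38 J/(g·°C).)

c ≈ 0.221 J/(g·°C)

Conservation of energy gives ΣQ = 0:
321·c·(43.7 − 306) + 455·1.67·(43.7 − 20.3) + 95.7·0.38·(43.7 − 20.3) = 0
-84198 c = -18631
c = -18631/-84198 ≈ 0.2213 J/(g·°C)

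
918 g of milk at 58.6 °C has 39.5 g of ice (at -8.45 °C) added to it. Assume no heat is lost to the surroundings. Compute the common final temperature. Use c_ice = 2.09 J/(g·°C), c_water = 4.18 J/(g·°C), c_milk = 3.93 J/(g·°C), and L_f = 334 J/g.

T_f ≈ 52.4 °C

Sum of m c ΔT and latent-heat terms is zero:
ice -8.45→0 °C: 39.5×2.09×8.45 = 697.59; fusion: m_ice L_f = 39.5×334 = 13193; warm the meltwater: 165.11 T; milk cools: 918×3.93×(T − 58.6) = 3607.7(T − 58.6)
3772.9 T = 211414 − 13891 = 197523
T ≈ 52.35 °C. Since T > 0 °C, the all-ice-melts assumption holds.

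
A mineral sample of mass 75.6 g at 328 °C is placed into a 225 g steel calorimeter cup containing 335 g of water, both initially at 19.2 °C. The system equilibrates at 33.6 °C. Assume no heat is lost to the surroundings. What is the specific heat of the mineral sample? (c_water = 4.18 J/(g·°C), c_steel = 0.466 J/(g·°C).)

Net heat exchanged in the isolated system is zero:
75.6×c×(33.6 − 328) + 335×4.18×(33.6 − 19.2) + 225×0.466×(33.6 − 19.2) = 0
-22257 c = -21674
c = -21674/-22257 ≈ 0.9738 J/(g·°C)

c ≈ 0.974 J/(g·°C)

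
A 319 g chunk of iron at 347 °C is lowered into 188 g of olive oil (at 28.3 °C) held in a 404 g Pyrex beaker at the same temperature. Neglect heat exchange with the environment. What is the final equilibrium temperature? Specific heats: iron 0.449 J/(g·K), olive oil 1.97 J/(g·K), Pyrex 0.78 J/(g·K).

T_f ≈ 83.4 °C

Heat gained plus heat lost sum to zero:
319*0.449*(T − 347) + 188*1.97*(T − 28.3) + 404*0.78*(T − 28.3) = 0
(143.23 + 370.36 + 315.12) T = 143.23*347 + 370.36*28.3 + 315.12*28.3
T ≈ 83.38 °C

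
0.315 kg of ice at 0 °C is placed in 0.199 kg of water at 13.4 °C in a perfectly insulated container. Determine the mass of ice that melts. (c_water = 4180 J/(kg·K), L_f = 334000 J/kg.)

m_melted ≈ 0.0334 kg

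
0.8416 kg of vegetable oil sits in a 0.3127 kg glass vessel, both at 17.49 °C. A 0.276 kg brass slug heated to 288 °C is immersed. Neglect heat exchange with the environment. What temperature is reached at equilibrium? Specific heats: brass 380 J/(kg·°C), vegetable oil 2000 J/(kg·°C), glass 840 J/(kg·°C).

T_f = Σ m_i c_i T_i / Σ m_i c_i:
T_f = (104.88*288 + 1683.2*17.49 + 262.67*17.49) / (104.88 + 1683.2 + 262.67)
    = 64239 / 2050.7 ≈ 31.32 °C

T_f ≈ 31.3 °C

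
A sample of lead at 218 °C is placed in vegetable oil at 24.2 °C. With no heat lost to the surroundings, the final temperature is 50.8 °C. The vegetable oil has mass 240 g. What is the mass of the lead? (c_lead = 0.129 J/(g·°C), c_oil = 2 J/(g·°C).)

m ≈ 592 g

|Q_lead| = |Q_oil|:
m×0.129×(218 − 50.8) = 240×2×(50.8 − 24.2)
21.57 m = 12768  ⇒  m ≈ 592 g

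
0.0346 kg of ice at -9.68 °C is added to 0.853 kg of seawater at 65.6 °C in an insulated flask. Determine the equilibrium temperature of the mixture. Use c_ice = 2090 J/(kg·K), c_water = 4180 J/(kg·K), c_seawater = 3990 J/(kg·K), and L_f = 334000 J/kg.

Energy balance with sensible and latent terms:
ice -9.68→0 °C: 0.0346×2090×9.68 = 700; fusion: m_ice L_f = 0.0346×334000 = 11556; warm the meltwater: 144.63 T; seawater: 3403.5(T − 65.6)
3548.1 T = 223268 − 12256 = 211011
T ≈ 59.47 °C. Since T > 0 °C, the all-ice-melts assumption holds.

T_f ≈ 59.5 °C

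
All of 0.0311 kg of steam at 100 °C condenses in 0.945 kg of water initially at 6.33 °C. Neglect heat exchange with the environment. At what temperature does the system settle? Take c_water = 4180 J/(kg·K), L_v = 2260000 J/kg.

T_f ≈ 26.5 °C

Heat gained plus heat lost sum to zero:
latent heat released on condensation: 0.0311·2260000 = 70286; condensate cools 100→T: 0.0311·4180·(T − 100) = 130(T − 100); water warms: 0.945·4180·(T − 6.33) = 3950.1(T − 6.33)
4080.1 T = 70286 + 13000 + 25004 = 108290
T ≈ 26.54 °C, under the boiling point, so the assumption holds.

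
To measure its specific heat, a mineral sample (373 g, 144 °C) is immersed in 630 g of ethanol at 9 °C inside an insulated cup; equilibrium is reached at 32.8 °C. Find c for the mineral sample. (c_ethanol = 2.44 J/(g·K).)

c ≈ 0.882 J/(g·K)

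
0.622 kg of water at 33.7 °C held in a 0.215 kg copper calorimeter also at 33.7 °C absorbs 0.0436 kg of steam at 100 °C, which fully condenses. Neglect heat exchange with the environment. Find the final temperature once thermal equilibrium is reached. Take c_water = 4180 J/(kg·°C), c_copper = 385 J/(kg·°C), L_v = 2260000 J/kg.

Heat gained plus heat lost sum to zero:
steam→water at 100 °C releases m L_v = 0.0436·2260000 = 98536; condensate cools 100→T: 0.0436·4180·(T − 100) = 182.25(T − 100); original water: 2600(T − 33.7); copper cup: 0.215·385·(T − 33.7) = 82.78(T − 33.7)
2865 T = 98536 + 18225 + 90408 = 207169
T ≈ 72.31 °C (< 100 °C, so full condensation is consistent).

T_f ≈ 72.3 °C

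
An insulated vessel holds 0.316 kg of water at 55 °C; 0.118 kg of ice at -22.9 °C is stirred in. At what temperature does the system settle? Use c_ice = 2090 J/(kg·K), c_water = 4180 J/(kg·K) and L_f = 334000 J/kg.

T_f ≈ 15.2 °C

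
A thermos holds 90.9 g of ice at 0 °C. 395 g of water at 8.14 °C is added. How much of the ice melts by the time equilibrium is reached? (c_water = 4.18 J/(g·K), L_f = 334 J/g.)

m_melted ≈ 40.2 g

Water can give up m c ΔT = 395×4.18×8.14 = 13440 J before reaching 0 °C.
Melting all 90.9 g of ice would need 90.9×334 = 30361 J.
That's not enough to melt it all — equilibrium is at 0 °C with ice remaining.
m_melted×334 = 13440  ⇒  m_melted ≈ 40.24 g.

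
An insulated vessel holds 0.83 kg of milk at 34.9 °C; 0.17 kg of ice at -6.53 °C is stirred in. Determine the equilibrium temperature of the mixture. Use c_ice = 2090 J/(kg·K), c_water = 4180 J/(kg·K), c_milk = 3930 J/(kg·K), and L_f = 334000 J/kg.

Energy conservation, ΣQ = 0:
warm ice to 0 °C: 0.17·2090·(0 − (-6.53)) = 2320.1
  fusion: m_ice L_f = 0.17·334000 = 56780
  meltwater 0→T: 0.17·4180·T = 710.6 T
  milk cools: 0.83·3930·(T − 34.9) = 3261.9(T − 34.9)
3972.5 T = 113840 − 59100 = 54740
T ≈ 13.78 °C (positive, so assuming full melt was valid).

T_f ≈ 13.8 °C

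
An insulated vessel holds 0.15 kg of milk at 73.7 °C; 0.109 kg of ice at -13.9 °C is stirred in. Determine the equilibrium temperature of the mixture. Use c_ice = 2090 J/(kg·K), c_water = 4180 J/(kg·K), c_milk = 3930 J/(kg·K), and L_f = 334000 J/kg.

Energy conservation, ΣQ = 0:
ice -13.9→0 °C: 0.109×2090×13.9 = 3166.6; latent heat to melt: 0.109×334000 = 36406; meltwater 0→T: 0.109×4180×T = 455.62 T; milk: 589.5(T − 73.7)
1045.1 T = 43446 − 39573 = 3873.6
T ≈ 3.71 °C. Since T > 0 °C, the all-ice-melts assumption holds.

T_f ≈ 3.7 °C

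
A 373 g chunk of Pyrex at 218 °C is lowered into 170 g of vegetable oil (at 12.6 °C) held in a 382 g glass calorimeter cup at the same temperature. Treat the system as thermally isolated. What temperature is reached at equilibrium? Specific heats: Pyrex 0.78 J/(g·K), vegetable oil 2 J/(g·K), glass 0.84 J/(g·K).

T_f ≈ 75.4 °C

Taking heat into each body as positive, Σ m c ΔT = 0:
373·0.78·(T − 218) + 170·2·(T − 12.6) + 382·0.84·(T − 12.6) = 0
290.94(T − 218) + 340(T − 12.6) + 320.88(T − 12.6) = 0
951.82 T = 71752
T ≈ 75.38 °C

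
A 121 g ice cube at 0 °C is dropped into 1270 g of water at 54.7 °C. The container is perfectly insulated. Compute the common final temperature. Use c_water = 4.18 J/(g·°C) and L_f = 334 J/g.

T_f ≈ 43.0 °C

Heat gained plus heat lost sum to zero:
melt ice: 121×334 = 40414; meltwater 0→T: 121×4.18×T = 505.78 T; water: 5308.6(T − 54.7)
5814.4 T = 290380 − 40414 = 249966
T ≈ 42.99 °C. Since T > 0 °C, the all-ice-melts assumption holds.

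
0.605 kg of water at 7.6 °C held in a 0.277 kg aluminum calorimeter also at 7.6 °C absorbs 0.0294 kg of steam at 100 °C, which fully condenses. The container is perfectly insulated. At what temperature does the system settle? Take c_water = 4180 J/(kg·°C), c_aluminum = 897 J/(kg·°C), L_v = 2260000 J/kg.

Energy conservation, ΣQ = 0:
condense steam: −0.0294×2260000 = −66444
  condensate cools 100→T: 0.0294×4180×(T − 100) = 122.89(T − 100)
  water warms: 0.605×4180×(T − 7.6) = 2528.9(T − 7.6)
  cup: 248.47(T − 7.6)
2900.3 T = 66444 + 12289 + 21108 = 99841
T ≈ 34.42 °C — below 100 °C, confirming all the steam condensed.

T_f ≈ 34.4 °C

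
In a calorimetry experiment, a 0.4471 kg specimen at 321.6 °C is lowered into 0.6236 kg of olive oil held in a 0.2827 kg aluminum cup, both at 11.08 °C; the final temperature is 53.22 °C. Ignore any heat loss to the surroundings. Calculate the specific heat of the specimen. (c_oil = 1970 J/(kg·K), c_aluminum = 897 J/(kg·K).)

Net heat exchanged in the isolated system is zero:
0.4471×c×(53.22 − 321.6) + 0.6236×1970×(53.22 − 11.08) + 0.2827×897×(53.22 − 11.08) = 0
-119.99 c = -62455
c = -62455/-119.99 ≈ 520.5 J/(kg·K)

c ≈ 520 J/(kg·K)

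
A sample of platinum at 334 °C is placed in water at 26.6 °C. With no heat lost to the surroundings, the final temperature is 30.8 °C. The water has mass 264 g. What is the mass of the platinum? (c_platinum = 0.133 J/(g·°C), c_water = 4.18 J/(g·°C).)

m ≈ 115 g

Heat lost by the platinum = heat gained by the water:
m×0.133×(334 − 30.8) = 264×4.18×(30.8 − 26.6)
40.33 m = 4634.8  ⇒  m ≈ 114.9 g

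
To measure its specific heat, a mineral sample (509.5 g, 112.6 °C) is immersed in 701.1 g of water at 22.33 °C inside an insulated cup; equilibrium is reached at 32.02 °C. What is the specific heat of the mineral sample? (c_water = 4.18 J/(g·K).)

c ≈ 0.692 J/(g·K)

Net heat exchanged in the isolated system is zero:
509.5×c×(32.02 − 112.6) + 701.1×4.18×(32.02 − 22.33) = 0
-41056 c = -28397
c = -28397/-41056 ≈ 0.6917 J/(g·K)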